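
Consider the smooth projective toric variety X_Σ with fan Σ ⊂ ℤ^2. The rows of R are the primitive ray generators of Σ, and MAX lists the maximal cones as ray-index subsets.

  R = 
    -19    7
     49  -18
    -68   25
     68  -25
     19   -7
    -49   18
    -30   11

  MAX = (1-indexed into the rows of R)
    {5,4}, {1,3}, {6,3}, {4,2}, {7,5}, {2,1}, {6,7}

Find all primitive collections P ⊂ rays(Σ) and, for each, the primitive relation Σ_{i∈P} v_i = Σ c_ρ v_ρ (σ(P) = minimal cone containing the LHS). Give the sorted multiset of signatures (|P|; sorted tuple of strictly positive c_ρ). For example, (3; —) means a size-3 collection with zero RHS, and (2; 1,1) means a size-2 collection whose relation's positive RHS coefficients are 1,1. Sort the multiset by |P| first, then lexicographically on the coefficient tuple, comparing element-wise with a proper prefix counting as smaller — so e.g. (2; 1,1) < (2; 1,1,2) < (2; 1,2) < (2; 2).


|primitive collections| = 14. Relations:

  P = {1,5}:  v_{1} + v_{5} = 0  ⇒ sig = (2; —)
  P = {2,6}:  v_{2} + v_{6} = 0  ⇒ sig = (2; —)
  P = {3,4}:  v_{3} + v_{4} = 0  ⇒ sig = (2; —)
  P = {1,4}:  v_{1} + v_{4} = v_{2}  ⇒ sig = (2; 1)
  P = {1,6}:  v_{1} + v_{6} = v_{3}  ⇒ sig = (2; 1)
  P = {1,7}:  v_{1} + v_{7} = v_{6}  ⇒ sig = (2; 1)
  P = {2,3}:  v_{2} + v_{3} = v_{1}  ⇒ sig = (2; 1)
  P = {2,5}:  v_{2} + v_{5} = v_{4}  ⇒ sig = (2; 1)
  P = {2,7}:  v_{2} + v_{7} = v_{5}  ⇒ sig = (2; 1)
  P = {3,5}:  v_{3} + v_{5} = v_{6}  ⇒ sig = (2; 1)
  P = {4,6}:  v_{4} + v_{6} = v_{5}  ⇒ sig = (2; 1)
  P = {5,6}:  v_{5} + v_{6} = v_{7}  ⇒ sig = (2; 1)
  P = {3,7}:  v_{3} + v_{7} = 2·v_{6}  ⇒ sig = (2; 2)
  P = {4,7}:  v_{4} + v_{7} = 2·v_{5}  ⇒ sig = (2; 2)

Signatures (|P|; sorted positive RHS coefficients), sorted:
[(2; —), (2; —), (2; —), (2; 1), (2; 1), (2; 1), (2; 1), (2; 1), (2; 1), (2; 1), (2; 1), (2; 1), (2; 2), (2; 2)]


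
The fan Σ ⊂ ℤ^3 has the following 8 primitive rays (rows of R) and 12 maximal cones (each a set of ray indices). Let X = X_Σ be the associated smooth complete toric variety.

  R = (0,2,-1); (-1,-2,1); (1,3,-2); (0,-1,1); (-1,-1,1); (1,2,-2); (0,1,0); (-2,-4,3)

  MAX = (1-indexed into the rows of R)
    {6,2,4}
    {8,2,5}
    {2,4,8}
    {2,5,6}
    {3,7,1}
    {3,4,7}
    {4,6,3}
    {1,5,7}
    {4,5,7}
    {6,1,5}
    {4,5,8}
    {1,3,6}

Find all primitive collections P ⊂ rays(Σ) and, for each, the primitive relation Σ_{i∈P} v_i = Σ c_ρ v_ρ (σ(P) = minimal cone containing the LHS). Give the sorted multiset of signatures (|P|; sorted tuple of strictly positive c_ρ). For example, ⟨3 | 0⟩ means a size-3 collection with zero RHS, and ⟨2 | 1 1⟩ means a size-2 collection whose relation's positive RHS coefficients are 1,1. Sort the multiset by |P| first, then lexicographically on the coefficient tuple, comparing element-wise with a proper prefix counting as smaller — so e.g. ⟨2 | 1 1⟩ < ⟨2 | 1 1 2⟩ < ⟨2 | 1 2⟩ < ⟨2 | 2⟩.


Δ(Σ) — 8 vertices, 12 min non-faces:

  P = {1,4}:  v_{1} + v_{4} = v_{7}  →  sig = ⟨2 | 1⟩
  P = {2,7}:  v_{2} + v_{7} = v_{5}  →  sig = ⟨2 | 1⟩
  P = {3,5}:  v_{3} + v_{5} = v_{1}  →  sig = ⟨2 | 1⟩
  P = {3,8}:  v_{3} + v_{8} = v_{5}  →  sig = ⟨2 | 1⟩
  P = {6,7}:  v_{6} + v_{7} = v_{3}  →  sig = ⟨2 | 1⟩
  P = {6,8}:  v_{6} + v_{8} = v_{2}  →  sig = ⟨2 | 1⟩
  P = {2,3}:  v_{2} + v_{3} = v_{5} + v_{6}  →  sig = ⟨2 | 1 1⟩
  P = {1,2}:  v_{1} + v_{2} = 2·v_{5} + v_{6}  →  sig = ⟨2 | 1 2⟩
  P = {7,8}:  v_{7} + v_{8} = v_{4} + 2·v_{5}  →  sig = ⟨2 | 1 2⟩
  P = {1,8}:  v_{1} + v_{8} = 2·v_{5}  →  sig = ⟨2 | 2⟩
  P = {4,5,6}:  v_{4} + v_{5} + v_{6} = 0  →  sig = ⟨3 | 0⟩
  P = {2,4,5}:  v_{2} + v_{4} + v_{5} = v_{8}  →  sig = ⟨3 | 1⟩

Sorted signature multiset PRS(X):
{ ⟨2 | 1⟩ ×6,  ⟨2 | 1 1⟩,  ⟨2 | 1 2⟩ ×2,  ⟨2 | 2⟩,  ⟨3 | 0⟩,  ⟨3 | 1⟩ }


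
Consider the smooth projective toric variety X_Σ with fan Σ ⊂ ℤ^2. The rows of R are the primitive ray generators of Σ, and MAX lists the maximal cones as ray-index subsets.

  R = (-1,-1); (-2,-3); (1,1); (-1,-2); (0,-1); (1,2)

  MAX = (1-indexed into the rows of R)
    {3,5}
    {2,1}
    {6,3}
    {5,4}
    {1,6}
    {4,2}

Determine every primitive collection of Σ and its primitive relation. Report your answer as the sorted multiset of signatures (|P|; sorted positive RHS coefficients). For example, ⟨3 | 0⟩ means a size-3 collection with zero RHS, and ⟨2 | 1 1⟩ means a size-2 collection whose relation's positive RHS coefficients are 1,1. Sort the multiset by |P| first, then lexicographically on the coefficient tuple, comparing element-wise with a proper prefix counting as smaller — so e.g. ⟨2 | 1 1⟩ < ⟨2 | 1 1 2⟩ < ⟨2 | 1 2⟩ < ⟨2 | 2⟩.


Σ has 9 primitive collections:

  P = {1,3}:  v_{1} + v_{3} = 0  ⇒ sig = ⟨2 | 0⟩
  P = {4,6}:  v_{4} + v_{6} = 0  ⇒ sig = ⟨2 | 0⟩
  P = {1,4}:  v_{1} + v_{4} = v_{2}  ⇒ sig = ⟨2 | 1⟩
  P = {1,5}:  v_{1} + v_{5} = v_{4}  ⇒ sig = ⟨2 | 1⟩
  P = {2,3}:  v_{2} + v_{3} = v_{4}  ⇒ sig = ⟨2 | 1⟩
  P = {2,6}:  v_{2} + v_{6} = v_{1}  ⇒ sig = ⟨2 | 1⟩
  P = {3,4}:  v_{3} + v_{4} = v_{5}  ⇒ sig = ⟨2 | 1⟩
  P = {5,6}:  v_{5} + v_{6} = v_{3}  ⇒ sig = ⟨2 | 1⟩
  P = {2,5}:  v_{2} + v_{5} = 2·v_{4}  ⇒ sig = ⟨2 | 2⟩

Hence PRS(X_Σ) =
{ ⟨2 | 0⟩ ×2,  ⟨2 | 1⟩ ×6,  ⟨2 | 2⟩ }


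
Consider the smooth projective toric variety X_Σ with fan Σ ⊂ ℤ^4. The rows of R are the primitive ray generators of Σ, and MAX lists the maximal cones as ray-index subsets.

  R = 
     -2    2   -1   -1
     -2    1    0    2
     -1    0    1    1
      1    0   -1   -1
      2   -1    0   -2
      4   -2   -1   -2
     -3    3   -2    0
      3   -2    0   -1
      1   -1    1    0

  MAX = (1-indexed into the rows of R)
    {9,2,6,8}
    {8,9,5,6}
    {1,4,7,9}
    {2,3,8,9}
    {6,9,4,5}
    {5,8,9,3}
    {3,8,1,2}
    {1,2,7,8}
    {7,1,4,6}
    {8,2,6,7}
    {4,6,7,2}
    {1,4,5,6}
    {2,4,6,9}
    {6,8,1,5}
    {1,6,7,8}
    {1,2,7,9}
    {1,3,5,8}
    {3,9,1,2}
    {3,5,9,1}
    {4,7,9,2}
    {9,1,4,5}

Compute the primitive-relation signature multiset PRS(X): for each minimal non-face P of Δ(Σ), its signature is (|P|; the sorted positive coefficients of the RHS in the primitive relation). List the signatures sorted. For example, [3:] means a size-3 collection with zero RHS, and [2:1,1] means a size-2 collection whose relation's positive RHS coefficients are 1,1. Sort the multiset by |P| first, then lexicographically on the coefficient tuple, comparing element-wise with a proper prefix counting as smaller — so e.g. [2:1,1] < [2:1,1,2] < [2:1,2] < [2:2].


12 minimal non-faces of Δ(Σ) (on 9 rays):

  P = {2,5}:  v_{2} + v_{5} = 0 — sig = [2:]
  P = {3,4}:  v_{3} + v_{4} = 0 — sig = [2:]
  P = {3,6}:  v_{3} + v_{6} = v_{8} — sig = [2:1]
  P = {4,8}:  v_{4} + v_{8} = v_{6} — sig = [2:1]
  P = {3,7}:  v_{3} + v_{7} = v_{1} + v_{2} — sig = [2:1,1]
  P = {5,7}:  v_{5} + v_{7} = v_{1} + v_{4} — sig = [2:1,1]
  P = {1,2,4}:  v_{1} + v_{2} + v_{4} = v_{7} — sig = [3:1]
  P = {1,8,9}:  v_{1} + v_{8} + v_{9} = v_{5} — sig = [3:1]
  P = {7,8,9}:  v_{7} + v_{8} + v_{9} = v_{4} — sig = [3:1]
  P = {1,2,6}:  v_{1} + v_{2} + v_{6} = v_{7} + v_{8} — sig = [3:1,1]
  P = {1,6,9}:  v_{1} + v_{6} + v_{9} = v_{4} + v_{5} — sig = [3:1,1]
  P = {6,7,9}:  v_{6} + v_{7} + v_{9} = 2·v_{4} — sig = [3:2]

Sorted signature multiset PRS(X):
    [2:]
    [2:]
    [2:1]
    [2:1]
    [2:1,1]
    [2:1,1]
    [3:1]
    [3:1]
    [3:1]
    [3:1,1]
    [3:1,1]
    [3:2]


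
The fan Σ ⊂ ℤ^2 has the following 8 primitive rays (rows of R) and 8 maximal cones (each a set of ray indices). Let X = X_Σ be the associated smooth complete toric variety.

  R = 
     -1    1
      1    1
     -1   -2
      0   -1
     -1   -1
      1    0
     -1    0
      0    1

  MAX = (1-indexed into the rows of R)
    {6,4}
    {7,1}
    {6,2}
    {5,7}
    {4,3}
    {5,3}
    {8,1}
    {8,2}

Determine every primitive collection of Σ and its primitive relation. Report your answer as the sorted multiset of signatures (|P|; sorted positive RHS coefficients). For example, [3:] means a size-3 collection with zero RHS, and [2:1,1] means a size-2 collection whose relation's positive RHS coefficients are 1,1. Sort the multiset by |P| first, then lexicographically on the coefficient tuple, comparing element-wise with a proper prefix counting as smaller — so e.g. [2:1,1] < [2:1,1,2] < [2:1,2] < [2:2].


Minimal non-faces — 20 found among 8 rays, 8 max cones:

  • {2,5}:  v_{2} + v_{5} = 0 ; sig = [2:]
  • {4,8}:  v_{4} + v_{8} = 0 ; sig = [2:]
  • {6,7}:  v_{6} + v_{7} = 0 ; sig = [2:]
  • {1,4}:  v_{1} + v_{4} = v_{7} ; sig = [2:1]
  • {1,6}:  v_{1} + v_{6} = v_{8} ; sig = [2:1]
  • {2,3}:  v_{2} + v_{3} = v_{4} ; sig = [2:1]
  • {2,4}:  v_{2} + v_{4} = v_{6} ; sig = [2:1]
  • {2,7}:  v_{2} + v_{7} = v_{8} ; sig = [2:1]
  • {3,8}:  v_{3} + v_{8} = v_{5} ; sig = [2:1]
  • {4,5}:  v_{4} + v_{5} = v_{3} ; sig = [2:1]
  • {4,7}:  v_{4} + v_{7} = v_{5} ; sig = [2:1]
  • {5,6}:  v_{5} + v_{6} = v_{4} ; sig = [2:1]
  • {5,8}:  v_{5} + v_{8} = v_{7} ; sig = [2:1]
  • {6,8}:  v_{6} + v_{8} = v_{2} ; sig = [2:1]
  • {7,8}:  v_{7} + v_{8} = v_{1} ; sig = [2:1]
  • {1,3}:  v_{1} + v_{3} = v_{5} + v_{7} ; sig = [2:1,1]
  • {1,2}:  v_{1} + v_{2} = 2·v_{8} ; sig = [2:2]
  • {1,5}:  v_{1} + v_{5} = 2·v_{7} ; sig = [2:2]
  • {3,6}:  v_{3} + v_{6} = 2·v_{4} ; sig = [2:2]
  • {3,7}:  v_{3} + v_{7} = 2·v_{5} ; sig = [2:2]

Sorted signature multiset PRS(X):
    [2:]
    [2:]
    [2:]
    [2:1]
    [2:1]
    [2:1]
    [2:1]
    [2:1]
    [2:1]
    [2:1]
    [2:1]
    [2:1]
    [2:1]
    [2:1]
    [2:1]
    [2:1,1]
    [2:2]
    [2:2]
    [2:2]
    [2:2]


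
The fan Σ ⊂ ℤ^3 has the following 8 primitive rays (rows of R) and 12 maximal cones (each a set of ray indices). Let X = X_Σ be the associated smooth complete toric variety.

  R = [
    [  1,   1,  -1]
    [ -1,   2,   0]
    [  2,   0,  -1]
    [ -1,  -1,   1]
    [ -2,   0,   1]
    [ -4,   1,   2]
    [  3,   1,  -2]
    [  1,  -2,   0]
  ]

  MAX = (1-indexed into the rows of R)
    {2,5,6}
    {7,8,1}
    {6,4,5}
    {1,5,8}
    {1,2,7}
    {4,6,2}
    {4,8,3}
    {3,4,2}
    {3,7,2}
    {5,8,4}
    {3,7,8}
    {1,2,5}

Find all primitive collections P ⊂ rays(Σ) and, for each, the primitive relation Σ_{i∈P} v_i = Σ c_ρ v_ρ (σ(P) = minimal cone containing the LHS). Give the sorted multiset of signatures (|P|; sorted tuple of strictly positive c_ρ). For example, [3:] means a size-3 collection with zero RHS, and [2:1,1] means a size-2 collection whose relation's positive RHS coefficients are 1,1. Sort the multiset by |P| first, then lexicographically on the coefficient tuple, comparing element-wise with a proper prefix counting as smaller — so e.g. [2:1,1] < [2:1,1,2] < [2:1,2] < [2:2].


|primitive collections| = 11. Relations:

  P = {1,4}:  v_{1} + v_{4} = 0  so sig = [2:]
  P = {2,8}:  v_{2} + v_{8} = 0  so sig = [2:]
  P = {3,5}:  v_{3} + v_{5} = 0  so sig = [2:]
  P = {1,3}:  v_{1} + v_{3} = v_{7}  so sig = [2:1]
  P = {4,7}:  v_{4} + v_{7} = v_{3}  so sig = [2:1]
  P = {5,7}:  v_{5} + v_{7} = v_{1}  so sig = [2:1]
  P = {6,7}:  v_{6} + v_{7} = v_{2}  so sig = [2:1]
  P = {1,6}:  v_{1} + v_{6} = v_{2} + v_{5}  so sig = [2:1,1]
  P = {3,6}:  v_{3} + v_{6} = v_{2} + v_{4}  so sig = [2:1,1]
  P = {6,8}:  v_{6} + v_{8} = v_{4} + v_{5}  so sig = [2:1,1]
  P = {2,4,5}:  v_{2} + v_{4} + v_{5} = v_{6}  so sig = [3:1]

Signatures (|P|; sorted positive RHS coefficients), sorted:
[[2:], [2:], [2:], [2:1], [2:1], [2:1], [2:1], [2:1,1], [2:1,1], [2:1,1], [3:1]]


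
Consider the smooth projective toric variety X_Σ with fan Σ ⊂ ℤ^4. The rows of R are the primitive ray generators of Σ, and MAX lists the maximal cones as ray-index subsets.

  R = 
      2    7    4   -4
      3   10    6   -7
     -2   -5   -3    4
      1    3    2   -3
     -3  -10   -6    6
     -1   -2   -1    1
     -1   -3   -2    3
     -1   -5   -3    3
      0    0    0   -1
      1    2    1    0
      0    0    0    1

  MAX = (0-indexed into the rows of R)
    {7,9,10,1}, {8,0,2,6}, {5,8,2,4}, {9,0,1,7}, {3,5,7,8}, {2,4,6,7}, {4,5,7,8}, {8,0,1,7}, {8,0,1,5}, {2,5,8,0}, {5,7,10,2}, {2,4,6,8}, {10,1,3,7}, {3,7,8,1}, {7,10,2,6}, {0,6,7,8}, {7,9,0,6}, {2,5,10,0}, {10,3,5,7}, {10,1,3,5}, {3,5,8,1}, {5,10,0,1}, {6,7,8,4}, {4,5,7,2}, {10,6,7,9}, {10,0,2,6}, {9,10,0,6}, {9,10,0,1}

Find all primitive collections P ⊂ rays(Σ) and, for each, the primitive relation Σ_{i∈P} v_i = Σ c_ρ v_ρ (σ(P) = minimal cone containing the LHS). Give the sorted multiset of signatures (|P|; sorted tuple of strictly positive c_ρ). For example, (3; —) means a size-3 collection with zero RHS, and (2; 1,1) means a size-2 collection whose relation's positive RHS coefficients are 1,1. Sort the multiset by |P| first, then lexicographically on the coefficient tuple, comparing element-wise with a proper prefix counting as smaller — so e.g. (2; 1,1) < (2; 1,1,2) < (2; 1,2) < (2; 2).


21 minimal non-faces of Δ(Σ) (on 11 rays):

  • {3,6}:  v_{3} + v_{6} = 0  ⇒ sig = (2; —)
  • {8,10}:  v_{8} + v_{10} = 0  ⇒ sig = (2; —)
  • {0,3}:  v_{0} + v_{3} = v_{1}  ⇒ sig = (2; 1)
  • {1,4}:  v_{1} + v_{4} = v_{8}  ⇒ sig = (2; 1)
  • {1,6}:  v_{1} + v_{6} = v_{0}  ⇒ sig = (2; 1)
  • {2,3}:  v_{2} + v_{3} = v_{5}  ⇒ sig = (2; 1)
  • {5,6}:  v_{5} + v_{6} = v_{2}  ⇒ sig = (2; 1)
  • {5,9}:  v_{5} + v_{9} = v_{10}  ⇒ sig = (2; 1)
  • {0,4}:  v_{0} + v_{4} = v_{6} + v_{8}  ⇒ sig = (2; 1,1)
  • {1,2}:  v_{1} + v_{2} = v_{0} + v_{5}  ⇒ sig = (2; 1,1)
  • {2,9}:  v_{2} + v_{9} = v_{6} + v_{10}  ⇒ sig = (2; 1,1)
  • {4,9}:  v_{4} + v_{9} = v_{6} + v_{7}  ⇒ sig = (2; 1,1)
  • {4,10}:  v_{4} + v_{10} = v_{2} + v_{7}  ⇒ sig = (2; 1,1)
  • {8,9}:  v_{8} + v_{9} = v_{0} + v_{7}  ⇒ sig = (2; 1,1)
  • {3,4}:  v_{3} + v_{4} = v_{5} + v_{7} + v_{8}  ⇒ sig = (2; 1,1,1)
  • {3,9}:  v_{3} + v_{9} = v_{1} + v_{7} + v_{10}  ⇒ sig = (2; 1,1,1)
  • {0,5,7}:  v_{0} + v_{5} + v_{7} = 0  ⇒ sig = (3; —)
  • {0,2,7}:  v_{0} + v_{2} + v_{7} = v_{6}  ⇒ sig = (3; 1)
  • {0,7,10}:  v_{0} + v_{7} + v_{10} = v_{9}  ⇒ sig = (3; 1)
  • {1,5,7}:  v_{1} + v_{5} + v_{7} = v_{3}  ⇒ sig = (3; 1)
  • {2,7,8}:  v_{2} + v_{7} + v_{8} = v_{4}  ⇒ sig = (3; 1)

Hence PRS(X_Σ) =
[(2; —), (2; —), (2; 1), (2; 1), (2; 1), (2; 1), (2; 1), (2; 1), (2; 1,1), (2; 1,1), (2; 1,1), (2; 1,1), (2; 1,1), (2; 1,1), (2; 1,1,1), (2; 1,1,1), (3; —), (3; 1), (3; 1), (3; 1), (3; 1)]


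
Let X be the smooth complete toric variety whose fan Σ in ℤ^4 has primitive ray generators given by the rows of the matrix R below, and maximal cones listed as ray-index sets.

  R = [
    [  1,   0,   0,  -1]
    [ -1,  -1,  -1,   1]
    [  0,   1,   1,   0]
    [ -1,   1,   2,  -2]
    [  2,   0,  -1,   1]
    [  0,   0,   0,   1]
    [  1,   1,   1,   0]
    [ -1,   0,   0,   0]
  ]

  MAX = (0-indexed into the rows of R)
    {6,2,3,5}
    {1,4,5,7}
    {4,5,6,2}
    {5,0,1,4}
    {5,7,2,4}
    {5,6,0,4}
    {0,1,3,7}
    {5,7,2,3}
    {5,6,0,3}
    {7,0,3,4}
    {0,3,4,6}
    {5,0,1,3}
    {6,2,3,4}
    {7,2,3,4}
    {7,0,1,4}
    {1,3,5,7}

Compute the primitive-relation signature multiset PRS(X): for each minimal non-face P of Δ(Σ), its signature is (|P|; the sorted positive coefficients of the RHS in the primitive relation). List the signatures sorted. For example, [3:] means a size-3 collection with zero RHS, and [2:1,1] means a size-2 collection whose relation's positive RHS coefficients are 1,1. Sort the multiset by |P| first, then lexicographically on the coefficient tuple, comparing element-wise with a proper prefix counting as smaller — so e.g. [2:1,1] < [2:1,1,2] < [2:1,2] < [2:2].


Δ(Σ) — 8 vertices, 7 min non-faces:

  P={1,6}:  v_{1} + v_{6} = v_{5}  →  sig = [2:1]
  P={6,7}:  v_{6} + v_{7} = v_{2}  →  sig = [2:1]
  P={0,2}:  v_{0} + v_{2} = v_{3} + v_{4}  →  sig = [2:1,1]
  P={1,2}:  v_{1} + v_{2} = v_{5} + v_{7}  →  sig = [2:1,1]
  P={0,5,7}:  v_{0} + v_{5} + v_{7} = 0  →  sig = [3:]
  P={1,3,4}:  v_{1} + v_{3} + v_{4} = 0  →  sig = [3:]
  P={3,4,5}:  v_{3} + v_{4} + v_{5} = v_{6}  →  sig = [3:1]

Sorted signature multiset PRS(X):
    [2:1]
    [2:1]
    [2:1,1]
    [2:1,1]
    [3:]
    [3:]
    [3:1]


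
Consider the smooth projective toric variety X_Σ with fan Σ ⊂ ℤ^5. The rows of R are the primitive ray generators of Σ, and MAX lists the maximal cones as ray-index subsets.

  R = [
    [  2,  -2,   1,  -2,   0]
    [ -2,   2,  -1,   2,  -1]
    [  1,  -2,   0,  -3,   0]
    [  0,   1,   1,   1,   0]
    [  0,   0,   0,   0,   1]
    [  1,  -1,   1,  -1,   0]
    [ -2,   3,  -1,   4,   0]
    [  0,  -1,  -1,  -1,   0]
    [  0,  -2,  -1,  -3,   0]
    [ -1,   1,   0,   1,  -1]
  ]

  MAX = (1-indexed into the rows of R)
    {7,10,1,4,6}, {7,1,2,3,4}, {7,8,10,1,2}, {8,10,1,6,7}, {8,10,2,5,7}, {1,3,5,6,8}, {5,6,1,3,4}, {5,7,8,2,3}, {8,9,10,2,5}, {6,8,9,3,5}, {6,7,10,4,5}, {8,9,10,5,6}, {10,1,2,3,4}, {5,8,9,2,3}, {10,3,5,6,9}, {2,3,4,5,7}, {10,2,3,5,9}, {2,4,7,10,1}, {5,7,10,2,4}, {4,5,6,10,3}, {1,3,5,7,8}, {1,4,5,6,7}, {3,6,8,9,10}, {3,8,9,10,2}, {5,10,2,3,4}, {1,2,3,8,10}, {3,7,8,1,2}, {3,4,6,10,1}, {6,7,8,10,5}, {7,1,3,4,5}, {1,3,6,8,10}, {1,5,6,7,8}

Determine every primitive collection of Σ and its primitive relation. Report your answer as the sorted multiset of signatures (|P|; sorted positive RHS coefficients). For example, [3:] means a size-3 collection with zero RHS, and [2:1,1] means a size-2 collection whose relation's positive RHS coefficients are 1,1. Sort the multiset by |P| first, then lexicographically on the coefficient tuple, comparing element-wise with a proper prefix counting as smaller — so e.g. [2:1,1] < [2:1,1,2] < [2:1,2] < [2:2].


10 minimal non-faces of Δ(Σ) (on 10 rays):

  P={4,8}:  v_{4} + v_{8} = 0 — sig = [2:]
  P={2,6}:  v_{2} + v_{6} = v_{10} — sig = [2:1]
  P={1,9}:  v_{1} + v_{9} = v_{3} + v_{6} + v_{8} — sig = [2:1,1,1]
  P={4,9}:  v_{4} + v_{9} = v_{3} + v_{5} + v_{10} — sig = [2:1,1,1]
  P={7,9}:  v_{7} + v_{9} = v_{2} + v_{5} + v_{8} — sig = [2:1,1,1]
  P={1,2,5}:  v_{1} + v_{2} + v_{5} = 0 — sig = [3:]
  P={3,6,7}:  v_{3} + v_{6} + v_{7} = 0 — sig = [3:]
  P={1,5,10}:  v_{1} + v_{5} + v_{10} = v_{6} — sig = [3:1]
  P={3,7,10}:  v_{3} + v_{7} + v_{10} = v_{2} — sig = [3:1]
  P={3,5,8,10}:  v_{3} + v_{5} + v_{8} + v_{10} = v_{9} — sig = [4:1]

Signatures (|P|; sorted positive RHS coefficients), sorted:
    |P|=2: 5 collections, coeffs (), (1), (1,1,1), (1,1,1), (1,1,1)
    |P|=3: 4 collections, coeffs (), (), (1), (1)
    |P|=4: 1 collection, coeffs (1)


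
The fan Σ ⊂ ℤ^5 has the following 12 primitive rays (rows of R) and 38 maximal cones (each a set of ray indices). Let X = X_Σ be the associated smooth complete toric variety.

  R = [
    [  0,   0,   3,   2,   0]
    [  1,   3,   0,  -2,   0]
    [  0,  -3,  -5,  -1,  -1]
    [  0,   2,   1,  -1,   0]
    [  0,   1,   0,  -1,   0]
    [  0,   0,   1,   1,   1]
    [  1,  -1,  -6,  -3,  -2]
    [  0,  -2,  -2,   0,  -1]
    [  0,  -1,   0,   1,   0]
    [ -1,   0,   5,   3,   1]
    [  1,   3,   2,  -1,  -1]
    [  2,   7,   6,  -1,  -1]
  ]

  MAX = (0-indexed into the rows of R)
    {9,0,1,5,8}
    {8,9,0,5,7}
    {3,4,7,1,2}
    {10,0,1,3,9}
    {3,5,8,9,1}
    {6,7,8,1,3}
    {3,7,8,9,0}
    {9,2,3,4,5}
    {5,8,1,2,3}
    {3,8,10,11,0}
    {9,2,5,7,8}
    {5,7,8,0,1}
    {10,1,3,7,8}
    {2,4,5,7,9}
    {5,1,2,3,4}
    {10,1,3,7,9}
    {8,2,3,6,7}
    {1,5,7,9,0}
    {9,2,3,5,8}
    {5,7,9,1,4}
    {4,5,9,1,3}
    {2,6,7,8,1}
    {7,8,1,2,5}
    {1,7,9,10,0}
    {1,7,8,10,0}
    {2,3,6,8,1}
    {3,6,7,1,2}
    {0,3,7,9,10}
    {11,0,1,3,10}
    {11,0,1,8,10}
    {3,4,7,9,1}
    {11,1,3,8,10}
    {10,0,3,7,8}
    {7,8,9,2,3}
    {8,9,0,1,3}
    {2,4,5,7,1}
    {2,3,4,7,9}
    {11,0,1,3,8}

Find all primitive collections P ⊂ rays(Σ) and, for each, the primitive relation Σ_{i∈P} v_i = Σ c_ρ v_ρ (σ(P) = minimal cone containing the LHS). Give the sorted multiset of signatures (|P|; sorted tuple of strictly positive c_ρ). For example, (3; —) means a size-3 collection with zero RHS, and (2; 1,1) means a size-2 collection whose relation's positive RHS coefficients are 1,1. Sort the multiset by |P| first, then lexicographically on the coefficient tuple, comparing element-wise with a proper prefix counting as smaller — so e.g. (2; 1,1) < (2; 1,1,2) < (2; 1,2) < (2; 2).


|primitive collections| = 25. Relations:

  {4,8}:  v_{4} + v_{8} = 0  ⇒ sig = (2; —)
  {0,2}:  v_{0} + v_{2} = v_{7} + v_{8}  ⇒ sig = (2; 1,1)
  {5,10}:  v_{5} + v_{10} = v_{0} + v_{1}  ⇒ sig = (2; 1,1)
  {0,4}:  v_{0} + v_{4} = v_{1} + v_{7} + v_{9}  ⇒ sig = (2; 1,1,1)
  {5,6}:  v_{5} + v_{6} = v_{1} + v_{2} + v_{8}  ⇒ sig = (2; 1,1,1)
  {6,9}:  v_{6} + v_{9} = v_{3} + v_{7} + v_{8}  ⇒ sig = (2; 1,1,1)
  {4,6}:  v_{4} + v_{6} = v_{1} + v_{2} + v_{3} + v_{7}  ⇒ sig = (2; 1,1,1,1)
  {4,11}:  v_{4} + v_{11} = v_{0} + v_{1} + v_{3} + v_{10}  ⇒ sig = (2; 1,1,1,1)
  {2,11}:  v_{2} + v_{11} = v_{1} + v_{3} + v_{7} + 2·v_{8} + v_{10}  ⇒ sig = (2; 1,1,1,1,2)
  {2,10}:  v_{2} + v_{10} = v_{1} + v_{3} + 2·v_{7} + v_{8}  ⇒ sig = (2; 1,1,1,2)
  {0,6}:  v_{0} + v_{6} = v_{1} + v_{3} + 2·v_{7} + 2·v_{8}  ⇒ sig = (2; 1,1,2,2)
  {4,10}:  v_{4} + v_{10} = 2·v_{1} + v_{3} + 2·v_{7} + v_{9}  ⇒ sig = (2; 1,1,2,2)
  {5,11}:  v_{5} + v_{11} = 2·v_{0} + 2·v_{1} + v_{3} + v_{8}  ⇒ sig = (2; 1,1,2,2)
  {7,11}:  v_{7} + v_{11} = v_{8} + 2·v_{10}  ⇒ sig = (2; 1,2)
  {6,11}:  v_{6} + v_{11} = 2·v_{1} + 2·v_{3} + 2·v_{7} + 3·v_{8} + v_{10}  ⇒ sig = (2; 1,2,2,2,3)
  {9,11}:  v_{9} + v_{11} = 3·v_{0} + v_{1} + 2·v_{3}  ⇒ sig = (2; 1,2,3)
  {6,10}:  v_{6} + v_{10} = 2·v_{1} + 2·v_{3} + 3·v_{7} + 2·v_{8}  ⇒ sig = (2; 2,2,2,3)
  {1,2,9}:  v_{1} + v_{2} + v_{9} = 0  ⇒ sig = (3; —)
  {3,5,7}:  v_{3} + v_{5} + v_{7} = 0  ⇒ sig = (3; —)
  {0,3,5}:  v_{0} + v_{3} + v_{5} = v_{1} + v_{8} + v_{9}  ⇒ sig = (3; 1,1,1)
  {8,9,10}:  v_{8} + v_{9} + v_{10} = 2·v_{0} + v_{3}  ⇒ sig = (3; 1,2)
  {0,1,3,7}:  v_{0} + v_{1} + v_{3} + v_{7} = v_{10}  ⇒ sig = (4; 1)
  {1,7,8,9}:  v_{1} + v_{7} + v_{8} + v_{9} = v_{0}  ⇒ sig = (4; 1)
  {0,1,3,8,10}:  v_{0} + v_{1} + v_{3} + v_{8} + v_{10} = v_{11}  ⇒ sig = (5; 1)
  {1,2,3,7,8}:  v_{1} + v_{2} + v_{3} + v_{7} + v_{8} = v_{6}  ⇒ sig = (5; 1)

Sorted signature multiset PRS(X):
    |P|=2: 17 collections, coeffs (), (1,1), (1,1), (1,1,1), (1,1,1), (1,1,1), (1,1,1,1), (1,1,1,1), (1,1,1,1,2), (1,1,1,2), (1,1,2,2), (1,1,2,2), (1,1,2,2), (1,2), (1,2,2,2,3), (1,2,3), (2,2,2,3)
    |P|=3: 4 collections, coeffs (), (), (1,1,1), (1,2)
    |P|=4: 2 collections, coeffs (1), (1)
    |P|=5: 2 collections, coeffs (1), (1)


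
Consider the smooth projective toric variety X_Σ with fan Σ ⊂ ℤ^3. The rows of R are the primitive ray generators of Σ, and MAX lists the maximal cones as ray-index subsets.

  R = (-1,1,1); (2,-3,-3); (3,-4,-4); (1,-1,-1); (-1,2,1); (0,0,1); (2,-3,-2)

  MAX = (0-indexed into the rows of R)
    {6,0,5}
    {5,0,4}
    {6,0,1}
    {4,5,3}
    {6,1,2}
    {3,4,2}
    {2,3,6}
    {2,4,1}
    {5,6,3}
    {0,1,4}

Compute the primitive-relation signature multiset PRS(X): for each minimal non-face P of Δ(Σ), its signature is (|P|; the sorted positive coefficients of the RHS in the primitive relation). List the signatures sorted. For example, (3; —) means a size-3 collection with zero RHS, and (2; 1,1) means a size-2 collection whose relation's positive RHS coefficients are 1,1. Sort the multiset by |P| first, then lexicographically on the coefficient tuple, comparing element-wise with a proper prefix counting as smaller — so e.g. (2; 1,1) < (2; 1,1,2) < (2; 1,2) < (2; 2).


Primitive collections (6):

  {0,3}:  v_{0} + v_{3} = 0 ; sig = (2; —)
  {0,2}:  v_{0} + v_{2} = v_{1} ; sig = (2; 1)
  {1,3}:  v_{1} + v_{3} = v_{2} ; sig = (2; 1)
  {1,5}:  v_{1} + v_{5} = v_{6} ; sig = (2; 1)
  {4,6}:  v_{4} + v_{6} = v_{3} ; sig = (2; 1)
  {2,5}:  v_{2} + v_{5} = v_{3} + v_{6} ; sig = (2; 1,1)

Signatures (|P|; sorted positive RHS coefficients), sorted:
    (2; —)
    (2; 1)
    (2; 1)
    (2; 1)
    (2; 1)
    (2; 1,1)


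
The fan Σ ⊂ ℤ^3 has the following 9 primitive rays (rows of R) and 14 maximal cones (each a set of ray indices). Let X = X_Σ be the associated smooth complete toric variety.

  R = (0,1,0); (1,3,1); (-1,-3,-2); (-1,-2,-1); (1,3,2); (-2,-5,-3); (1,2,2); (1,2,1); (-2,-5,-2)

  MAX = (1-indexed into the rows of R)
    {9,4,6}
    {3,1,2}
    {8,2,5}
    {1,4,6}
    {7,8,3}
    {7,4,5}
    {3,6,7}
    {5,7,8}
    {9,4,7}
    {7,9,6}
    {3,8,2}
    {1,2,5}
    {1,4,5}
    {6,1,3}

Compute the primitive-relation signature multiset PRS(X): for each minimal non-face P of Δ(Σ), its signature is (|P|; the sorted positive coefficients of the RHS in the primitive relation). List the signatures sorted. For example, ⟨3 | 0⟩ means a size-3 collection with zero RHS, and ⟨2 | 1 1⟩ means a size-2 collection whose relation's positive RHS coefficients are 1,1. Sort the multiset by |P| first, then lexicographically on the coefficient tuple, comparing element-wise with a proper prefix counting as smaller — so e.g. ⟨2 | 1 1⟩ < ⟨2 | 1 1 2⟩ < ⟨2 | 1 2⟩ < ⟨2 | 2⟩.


16 minimal non-faces of Δ(Σ) (on 9 rays):

  {3,5}:  v_{3} + v_{5} = 0  ⟹  sig = ⟨2 | 0⟩
  {4,8}:  v_{4} + v_{8} = 0  ⟹  sig = ⟨2 | 0⟩
  {1,7}:  v_{1} + v_{7} = v_{5}  ⟹  sig = ⟨2 | 1⟩
  {1,8}:  v_{1} + v_{8} = v_{2}  ⟹  sig = ⟨2 | 1⟩
  {2,4}:  v_{2} + v_{4} = v_{1}  ⟹  sig = ⟨2 | 1⟩
  {2,9}:  v_{2} + v_{9} = v_{4}  ⟹  sig = ⟨2 | 1⟩
  {3,4}:  v_{3} + v_{4} = v_{6}  ⟹  sig = ⟨2 | 1⟩
  {5,6}:  v_{5} + v_{6} = v_{4}  ⟹  sig = ⟨2 | 1⟩
  {6,8}:  v_{6} + v_{8} = v_{3}  ⟹  sig = ⟨2 | 1⟩
  {2,6}:  v_{2} + v_{6} = v_{1} + v_{3}  ⟹  sig = ⟨2 | 1 1⟩
  {2,7}:  v_{2} + v_{7} = v_{5} + v_{8}  ⟹  sig = ⟨2 | 1 1⟩
  {8,9}:  v_{8} + v_{9} = v_{6} + v_{7}  ⟹  sig = ⟨2 | 1 1⟩
  {3,9}:  v_{3} + v_{9} = 2·v_{6} + v_{7}  ⟹  sig = ⟨2 | 1 2⟩
  {5,9}:  v_{5} + v_{9} = 2·v_{4} + v_{7}  ⟹  sig = ⟨2 | 1 2⟩
  {1,9}:  v_{1} + v_{9} = 2·v_{4}  ⟹  sig = ⟨2 | 2⟩
  {4,6,7}:  v_{4} + v_{6} + v_{7} = v_{9}  ⟹  sig = ⟨3 | 1⟩

Signatures (|P|; sorted positive RHS coefficients), sorted:
    ⟨2 | 0⟩
    ⟨2 | 0⟩
    ⟨2 | 1⟩
    ⟨2 | 1⟩
    ⟨2 | 1⟩
    ⟨2 | 1⟩
    ⟨2 | 1⟩
    ⟨2 | 1⟩
    ⟨2 | 1⟩
    ⟨2 | 1 1⟩
    ⟨2 | 1 1⟩
    ⟨2 | 1 1⟩
    ⟨2 | 1 2⟩
    ⟨2 | 1 2⟩
    ⟨2 | 2⟩
    ⟨3 | 1⟩


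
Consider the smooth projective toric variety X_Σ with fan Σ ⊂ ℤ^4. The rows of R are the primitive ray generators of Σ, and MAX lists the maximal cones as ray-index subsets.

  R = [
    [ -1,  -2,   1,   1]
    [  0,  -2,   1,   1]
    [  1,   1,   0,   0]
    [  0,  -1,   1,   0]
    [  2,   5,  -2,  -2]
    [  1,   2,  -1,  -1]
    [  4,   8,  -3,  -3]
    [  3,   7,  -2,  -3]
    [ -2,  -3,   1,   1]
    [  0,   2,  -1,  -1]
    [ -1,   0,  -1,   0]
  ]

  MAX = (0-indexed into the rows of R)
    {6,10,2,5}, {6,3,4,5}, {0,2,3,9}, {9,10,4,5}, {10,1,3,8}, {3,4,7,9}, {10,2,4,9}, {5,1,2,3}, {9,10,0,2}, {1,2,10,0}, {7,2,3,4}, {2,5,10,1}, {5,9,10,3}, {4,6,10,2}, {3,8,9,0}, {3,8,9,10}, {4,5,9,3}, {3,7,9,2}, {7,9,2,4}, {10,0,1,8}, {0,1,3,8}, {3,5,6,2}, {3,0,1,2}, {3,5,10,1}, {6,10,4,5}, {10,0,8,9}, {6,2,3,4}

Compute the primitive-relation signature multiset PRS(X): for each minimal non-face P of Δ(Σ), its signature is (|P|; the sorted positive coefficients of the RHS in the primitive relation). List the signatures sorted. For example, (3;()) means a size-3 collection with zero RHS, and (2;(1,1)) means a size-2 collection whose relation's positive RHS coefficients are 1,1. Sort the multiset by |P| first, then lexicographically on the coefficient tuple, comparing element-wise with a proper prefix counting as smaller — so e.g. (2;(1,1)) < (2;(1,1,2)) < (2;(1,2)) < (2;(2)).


Minimal non-faces — 24 found among 11 rays, 27 max cones:

  P = {0,5}:  v_{0} + v_{5} = 0  so sig = (2;())
  P = {1,9}:  v_{1} + v_{9} = 0  so sig = (2;())
  P = {2,8}:  v_{2} + v_{8} = v_{0}  so sig = (2;(1))
  P = {4,8}:  v_{4} + v_{8} = v_{9}  so sig = (2;(1))
  P = {6,8}:  v_{6} + v_{8} = v_{4}  so sig = (2;(1))
  P = {0,4}:  v_{0} + v_{4} = v_{2} + v_{9}  so sig = (2;(1,1))
  P = {0,6}:  v_{0} + v_{6} = v_{2} + v_{4}  so sig = (2;(1,1))
  P = {1,4}:  v_{1} + v_{4} = v_{2} + v_{5}  so sig = (2;(1,1))
  P = {5,8}:  v_{5} + v_{8} = v_{3} + v_{10}  so sig = (2;(1,1))
  P = {7,10}:  v_{7} + v_{10} = v_{4} + v_{9}  so sig = (2;(1,1))
  P = {1,7}:  v_{1} + v_{7} = v_{2} + v_{3} + v_{4}  so sig = (2;(1,1,1))
  P = {7,8}:  v_{7} + v_{8} = v_{2} + v_{3} + 2·v_{9}  so sig = (2;(1,1,2))
  P = {6,7}:  v_{6} + v_{7} = v_{2} + v_{3} + 3·v_{4}  so sig = (2;(1,1,3))
  P = {5,7}:  v_{5} + v_{7} = v_{3} + 2·v_{4}  so sig = (2;(1,2))
  P = {0,7}:  v_{0} + v_{7} = 2·v_{2} + v_{3} + 2·v_{9}  so sig = (2;(1,2,2))
  P = {6,9}:  v_{6} + v_{9} = 2·v_{4}  so sig = (2;(2))
  P = {1,6}:  v_{1} + v_{6} = 2·v_{2} + 2·v_{5}  so sig = (2;(2,2))
  P = {2,3,10}:  v_{2} + v_{3} + v_{10} = 0  so sig = (3;())
  P = {0,3,10}:  v_{0} + v_{3} + v_{10} = v_{8}  so sig = (3;(1))
  P = {2,4,5}:  v_{2} + v_{4} + v_{5} = v_{6}  so sig = (3;(1))
  P = {2,5,9}:  v_{2} + v_{5} + v_{9} = v_{4}  so sig = (3;(1))
  P = {3,4,10}:  v_{3} + v_{4} + v_{10} = v_{5} + v_{9}  so sig = (3;(1,1))
  P = {3,6,10}:  v_{3} + v_{6} + v_{10} = v_{4} + v_{5}  so sig = (3;(1,1))
  P = {2,3,4,9}:  v_{2} + v_{3} + v_{4} + v_{9} = v_{7}  so sig = (4;(1))

Hence PRS(X_Σ) =
    |P|=2: 17 collections, coeffs (), (), (1), (1), (1), (1,1), (1,1), (1,1), (1,1), (1,1), (1,1,1), (1,1,2), (1,1,3), (1,2), (1,2,2), (2), (2,2)
    |P|=3: 6 collections, coeffs (), (1), (1), (1), (1,1), (1,1)
    |P|=4: 1 collection, coeffs (1)


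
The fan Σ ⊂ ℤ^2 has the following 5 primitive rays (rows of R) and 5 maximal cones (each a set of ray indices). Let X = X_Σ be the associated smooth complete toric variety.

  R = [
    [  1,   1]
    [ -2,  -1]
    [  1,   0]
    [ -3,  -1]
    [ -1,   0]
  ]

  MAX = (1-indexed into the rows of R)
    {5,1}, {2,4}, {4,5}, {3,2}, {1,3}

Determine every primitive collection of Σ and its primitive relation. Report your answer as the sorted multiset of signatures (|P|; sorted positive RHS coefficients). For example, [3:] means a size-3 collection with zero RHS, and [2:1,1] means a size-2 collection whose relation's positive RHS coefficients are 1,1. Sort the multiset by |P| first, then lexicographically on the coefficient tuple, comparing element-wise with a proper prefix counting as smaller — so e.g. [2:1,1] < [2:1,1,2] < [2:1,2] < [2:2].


Δ(Σ) — 5 vertices, 5 min non-faces:

  • {3,5}:  v_{3} + v_{5} = 0  →  sig = [2:]
  • {1,2}:  v_{1} + v_{2} = v_{5}  →  sig = [2:1]
  • {2,5}:  v_{2} + v_{5} = v_{4}  →  sig = [2:1]
  • {3,4}:  v_{3} + v_{4} = v_{2}  →  sig = [2:1]
  • {1,4}:  v_{1} + v_{4} = 2·v_{5}  →  sig = [2:2]

Signatures (|P|; sorted positive RHS coefficients), sorted:
    |P|=2: 5 collections, coeffs (), (1), (1), (1), (2)


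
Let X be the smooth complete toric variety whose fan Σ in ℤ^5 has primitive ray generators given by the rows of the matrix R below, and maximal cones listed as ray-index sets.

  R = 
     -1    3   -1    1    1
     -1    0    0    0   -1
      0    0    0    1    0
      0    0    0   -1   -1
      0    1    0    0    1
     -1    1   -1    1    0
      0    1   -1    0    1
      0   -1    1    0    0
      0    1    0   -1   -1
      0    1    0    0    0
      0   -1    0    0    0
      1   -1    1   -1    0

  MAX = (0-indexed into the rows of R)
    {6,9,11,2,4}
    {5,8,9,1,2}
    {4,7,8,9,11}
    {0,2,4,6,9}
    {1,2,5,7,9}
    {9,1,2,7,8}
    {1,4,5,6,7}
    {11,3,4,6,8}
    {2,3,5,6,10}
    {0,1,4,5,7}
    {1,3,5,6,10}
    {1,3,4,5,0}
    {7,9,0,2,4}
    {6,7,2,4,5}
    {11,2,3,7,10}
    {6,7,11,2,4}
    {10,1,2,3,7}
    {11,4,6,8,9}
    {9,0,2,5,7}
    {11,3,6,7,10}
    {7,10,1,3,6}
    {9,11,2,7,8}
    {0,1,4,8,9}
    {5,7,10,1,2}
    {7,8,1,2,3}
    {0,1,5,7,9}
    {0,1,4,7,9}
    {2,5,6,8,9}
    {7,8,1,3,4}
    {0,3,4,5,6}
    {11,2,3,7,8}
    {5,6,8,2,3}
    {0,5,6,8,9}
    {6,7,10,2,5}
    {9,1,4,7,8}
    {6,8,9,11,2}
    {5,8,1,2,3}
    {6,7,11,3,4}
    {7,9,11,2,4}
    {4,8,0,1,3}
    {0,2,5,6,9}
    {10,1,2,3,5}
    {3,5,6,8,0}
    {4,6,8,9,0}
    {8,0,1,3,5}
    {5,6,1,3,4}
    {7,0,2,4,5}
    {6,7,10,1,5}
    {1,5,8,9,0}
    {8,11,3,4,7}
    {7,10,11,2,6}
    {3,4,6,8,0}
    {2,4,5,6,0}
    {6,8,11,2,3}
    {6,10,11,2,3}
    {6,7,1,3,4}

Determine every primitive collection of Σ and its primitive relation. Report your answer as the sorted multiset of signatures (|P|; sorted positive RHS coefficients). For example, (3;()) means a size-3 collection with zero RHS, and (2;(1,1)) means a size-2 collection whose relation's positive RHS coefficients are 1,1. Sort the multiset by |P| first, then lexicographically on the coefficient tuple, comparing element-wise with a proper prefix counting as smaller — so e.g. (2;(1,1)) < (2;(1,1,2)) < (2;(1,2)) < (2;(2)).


Minimal non-faces — 28 found among 12 rays, 56 max cones:

  • {5,11}:  v_{5} + v_{11} = 0  ⟹  sig = (2;())
  • {9,10}:  v_{9} + v_{10} = 0  ⟹  sig = (2;())
  • {3,9}:  v_{3} + v_{9} = v_{8}  ⟹  sig = (2;(1))
  • {8,10}:  v_{8} + v_{10} = v_{3}  ⟹  sig = (2;(1))
  • {0,10}:  v_{0} + v_{10} = v_{4} + v_{5}  ⟹  sig = (2;(1,1))
  • {0,11}:  v_{0} + v_{11} = v_{4} + v_{9}  ⟹  sig = (2;(1,1))
  • {1,11}:  v_{1} + v_{11} = v_{3} + v_{7}  ⟹  sig = (2;(1,1))
  • {4,10}:  v_{4} + v_{10} = v_{6} + v_{7}  ⟹  sig = (2;(1,1))
  • {1,2,6}:  v_{1} + v_{2} + v_{6} = v_{5}  ⟹  sig = (3;(1))
  • {2,3,4}:  v_{2} + v_{3} + v_{4} = v_{9}  ⟹  sig = (3;(1))
  • {3,5,7}:  v_{3} + v_{5} + v_{7} = v_{1}  ⟹  sig = (3;(1))
  • {4,5,9}:  v_{4} + v_{5} + v_{9} = v_{0}  ⟹  sig = (3;(1))
  • {6,7,9}:  v_{6} + v_{7} + v_{9} = v_{4}  ⟹  sig = (3;(1))
  • {4,5,8}:  v_{4} + v_{5} + v_{8} = v_{0} + v_{3}  ⟹  sig = (3;(1,1))
  • {5,7,8}:  v_{5} + v_{7} + v_{8} = v_{1} + v_{9}  ⟹  sig = (3;(1,1))
  • {6,7,8}:  v_{6} + v_{7} + v_{8} = v_{3} + v_{4}  ⟹  sig = (3;(1,1))
  • {0,3,7}:  v_{0} + v_{3} + v_{7} = v_{1} + v_{4} + v_{9}  ⟹  sig = (3;(1,1,1))
  • {1,2,4}:  v_{1} + v_{2} + v_{4} = v_{5} + v_{7} + v_{9}  ⟹  sig = (3;(1,1,1))
  • {1,6,9}:  v_{1} + v_{6} + v_{9} = v_{3} + v_{4} + v_{5}  ⟹  sig = (3;(1,1,1))
  • {0,7,8}:  v_{0} + v_{7} + v_{8} = v_{1} + v_{4} + 2·v_{9}  ⟹  sig = (3;(1,1,2))
  • {1,6,8}:  v_{1} + v_{6} + v_{8} = 2·v_{3} + v_{4} + v_{5}  ⟹  sig = (3;(1,1,2))
  • {0,2,3}:  v_{0} + v_{2} + v_{3} = v_{5} + 2·v_{9}  ⟹  sig = (3;(1,2))
  • {0,6,7}:  v_{0} + v_{6} + v_{7} = 2·v_{4} + v_{5}  ⟹  sig = (3;(1,2))
  • {0,1,2}:  v_{0} + v_{1} + v_{2} = 2·v_{5} + v_{7} + 2·v_{9}  ⟹  sig = (3;(1,2,2))
  • {0,1,6}:  v_{0} + v_{1} + v_{6} = v_{3} + 2·v_{4} + 2·v_{5}  ⟹  sig = (3;(1,2,2))
  • {0,2,8}:  v_{0} + v_{2} + v_{8} = v_{5} + 3·v_{9}  ⟹  sig = (3;(1,3))
  • {2,4,8}:  v_{2} + v_{4} + v_{8} = 2·v_{9}  ⟹  sig = (3;(2))
  • {2,3,6,7}:  v_{2} + v_{3} + v_{6} + v_{7} = 0  ⟹  sig = (4;())

Sorted signature multiset PRS(X):
{ (2;()) ×2,  (2;(1)) ×2,  (2;(1,1)) ×4,  (3;(1)) ×5,  (3;(1,1)) ×3,  (3;(1,1,1)) ×3,  (3;(1,1,2)) ×2,  (3;(1,2)) ×2,  (3;(1,2,2)) ×2,  (3;(1,3)),  (3;(2)),  (4;()) }


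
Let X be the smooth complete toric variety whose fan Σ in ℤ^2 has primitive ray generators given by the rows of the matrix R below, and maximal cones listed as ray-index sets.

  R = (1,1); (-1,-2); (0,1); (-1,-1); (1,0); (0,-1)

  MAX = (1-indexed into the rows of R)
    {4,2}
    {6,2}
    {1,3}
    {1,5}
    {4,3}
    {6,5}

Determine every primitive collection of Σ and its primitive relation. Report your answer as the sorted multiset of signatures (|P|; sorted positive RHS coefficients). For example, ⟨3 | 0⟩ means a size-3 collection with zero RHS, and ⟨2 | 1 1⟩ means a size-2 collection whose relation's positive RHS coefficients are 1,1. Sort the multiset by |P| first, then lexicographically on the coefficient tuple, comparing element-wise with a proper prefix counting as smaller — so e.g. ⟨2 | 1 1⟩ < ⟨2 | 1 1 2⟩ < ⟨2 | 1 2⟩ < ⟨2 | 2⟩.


9 collections generate NE(X_Σ); each relation:

  P={1,4}:  v_{1} + v_{4} = 0  →  sig = ⟨2 | 0⟩
  P={3,6}:  v_{3} + v_{6} = 0  →  sig = ⟨2 | 0⟩
  P={1,2}:  v_{1} + v_{2} = v_{6}  →  sig = ⟨2 | 1⟩
  P={1,6}:  v_{1} + v_{6} = v_{5}  →  sig = ⟨2 | 1⟩
  P={2,3}:  v_{2} + v_{3} = v_{4}  →  sig = ⟨2 | 1⟩
  P={3,5}:  v_{3} + v_{5} = v_{1}  →  sig = ⟨2 | 1⟩
  P={4,5}:  v_{4} + v_{5} = v_{6}  →  sig = ⟨2 | 1⟩
  P={4,6}:  v_{4} + v_{6} = v_{2}  →  sig = ⟨2 | 1⟩
  P={2,5}:  v_{2} + v_{5} = 2·v_{6}  →  sig = ⟨2 | 2⟩

Hence PRS(X_Σ) =
    ⟨2 | 0⟩
    ⟨2 | 0⟩
    ⟨2 | 1⟩
    ⟨2 | 1⟩
    ⟨2 | 1⟩
    ⟨2 | 1⟩
    ⟨2 | 1⟩
    ⟨2 | 1⟩
    ⟨2 | 2⟩


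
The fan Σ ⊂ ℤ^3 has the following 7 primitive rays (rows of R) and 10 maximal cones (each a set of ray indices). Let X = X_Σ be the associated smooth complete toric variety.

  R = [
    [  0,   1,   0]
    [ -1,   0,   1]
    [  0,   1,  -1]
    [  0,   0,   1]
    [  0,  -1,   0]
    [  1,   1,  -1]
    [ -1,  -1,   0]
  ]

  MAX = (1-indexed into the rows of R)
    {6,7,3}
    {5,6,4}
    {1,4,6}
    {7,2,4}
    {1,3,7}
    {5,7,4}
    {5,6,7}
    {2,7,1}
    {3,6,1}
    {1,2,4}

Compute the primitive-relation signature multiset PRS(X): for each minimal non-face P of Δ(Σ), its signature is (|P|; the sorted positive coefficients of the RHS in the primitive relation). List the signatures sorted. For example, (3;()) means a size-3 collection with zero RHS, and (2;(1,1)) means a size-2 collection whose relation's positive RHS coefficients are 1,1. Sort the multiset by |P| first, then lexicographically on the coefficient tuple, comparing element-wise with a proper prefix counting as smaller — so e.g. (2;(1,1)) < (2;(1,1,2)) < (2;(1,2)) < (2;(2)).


|primitive collections| = 9. Relations:

  P={1,5}:  v_{1} + v_{5} = 0 — sig = (2;())
  P={2,6}:  v_{2} + v_{6} = v_{1} — sig = (2;(1))
  P={3,4}:  v_{3} + v_{4} = v_{1} — sig = (2;(1))
  P={2,5}:  v_{2} + v_{5} = v_{4} + v_{7} — sig = (2;(1,1))
  P={3,5}:  v_{3} + v_{5} = v_{6} + v_{7} — sig = (2;(1,1))
  P={2,3}:  v_{2} + v_{3} = 2·v_{1} + v_{7} — sig = (2;(1,2))
  P={4,6,7}:  v_{4} + v_{6} + v_{7} = 0 — sig = (3;())
  P={1,4,7}:  v_{1} + v_{4} + v_{7} = v_{2} — sig = (3;(1))
  P={1,6,7}:  v_{1} + v_{6} + v_{7} = v_{3} — sig = (3;(1))

Signatures (|P|; sorted positive RHS coefficients), sorted:
    (2;())
    (2;(1))
    (2;(1))
    (2;(1,1))
    (2;(1,1))
    (2;(1,2))
    (3;())
    (3;(1))
    (3;(1))


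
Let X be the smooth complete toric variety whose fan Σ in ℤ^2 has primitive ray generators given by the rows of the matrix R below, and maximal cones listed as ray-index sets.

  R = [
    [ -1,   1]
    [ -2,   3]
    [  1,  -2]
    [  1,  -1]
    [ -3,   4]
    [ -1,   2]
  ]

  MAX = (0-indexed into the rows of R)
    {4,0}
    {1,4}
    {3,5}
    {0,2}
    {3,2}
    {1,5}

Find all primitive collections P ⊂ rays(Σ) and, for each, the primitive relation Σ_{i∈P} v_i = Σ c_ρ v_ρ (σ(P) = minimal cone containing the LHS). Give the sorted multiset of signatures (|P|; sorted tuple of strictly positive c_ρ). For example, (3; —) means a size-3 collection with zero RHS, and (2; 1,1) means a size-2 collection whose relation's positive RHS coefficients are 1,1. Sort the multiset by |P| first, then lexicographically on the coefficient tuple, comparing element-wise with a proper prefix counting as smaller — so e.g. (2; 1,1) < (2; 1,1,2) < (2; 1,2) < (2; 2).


Δ(Σ) — 6 vertices, 9 min non-faces:

  • {0,3}:  v_{0} + v_{3} = 0 — sig = (2; —)
  • {2,5}:  v_{2} + v_{5} = 0 — sig = (2; —)
  • {0,1}:  v_{0} + v_{1} = v_{4} — sig = (2; 1)
  • {0,5}:  v_{0} + v_{5} = v_{1} — sig = (2; 1)
  • {1,2}:  v_{1} + v_{2} = v_{0} — sig = (2; 1)
  • {1,3}:  v_{1} + v_{3} = v_{5} — sig = (2; 1)
  • {3,4}:  v_{3} + v_{4} = v_{1} — sig = (2; 1)
  • {2,4}:  v_{2} + v_{4} = 2·v_{0} — sig = (2; 2)
  • {4,5}:  v_{4} + v_{5} = 2·v_{1} — sig = (2; 2)

Hence PRS(X_Σ) =
[(2; —), (2; —), (2; 1), (2; 1), (2; 1), (2; 1), (2; 1), (2; 2), (2; 2)]
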